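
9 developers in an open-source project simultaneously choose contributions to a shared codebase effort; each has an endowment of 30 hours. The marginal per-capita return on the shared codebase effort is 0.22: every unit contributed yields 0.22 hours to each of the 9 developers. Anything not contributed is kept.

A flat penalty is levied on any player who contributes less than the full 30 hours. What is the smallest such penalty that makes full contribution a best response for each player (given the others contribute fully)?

23.40 hours

Given the others contribute fully, the best deviation is to contribute 0 (any partial contribution still incurs the fine and gives up units whose private return 0.22 is below 1).
Deviating from 30 to 0 saves 30 hours but forfeits the deviator's share of the drop in the shared codebase effort: 0.22 × 30 = 6.60.
So the deviation gain is 30 − 6.60 = 23.40, and the fine must be at least 23.40 hours to wipe it out.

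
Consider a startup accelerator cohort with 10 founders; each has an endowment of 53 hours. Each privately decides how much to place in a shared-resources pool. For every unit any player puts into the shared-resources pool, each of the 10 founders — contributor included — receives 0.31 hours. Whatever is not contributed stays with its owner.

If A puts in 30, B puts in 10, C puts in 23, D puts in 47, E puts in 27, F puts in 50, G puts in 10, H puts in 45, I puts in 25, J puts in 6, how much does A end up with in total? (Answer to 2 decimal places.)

Total contributed: 30 + 10 + 23 + 47 + 27 + 50 + 10 + 45 + 25 + 6 = 273.
Each receives 0.31 × 273 = 84.63 from the shared-resources pool.
A keeps 53 − 30 = 23, so A's payoff is 23 + 84.63 = 107.63.

107.63 hours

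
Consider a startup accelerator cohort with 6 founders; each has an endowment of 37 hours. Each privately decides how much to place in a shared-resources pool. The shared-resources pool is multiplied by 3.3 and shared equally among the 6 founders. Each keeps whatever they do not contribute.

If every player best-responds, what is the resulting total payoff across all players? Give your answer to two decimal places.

222.00 hours

Each contributed unit returns 3.3/6 = 0.5500 to its contributor — below 1 — so contributing 0 is dominant for every player. At the Nash equilibrium everyone keeps their 37, and the group total is 6 × 37 = 222.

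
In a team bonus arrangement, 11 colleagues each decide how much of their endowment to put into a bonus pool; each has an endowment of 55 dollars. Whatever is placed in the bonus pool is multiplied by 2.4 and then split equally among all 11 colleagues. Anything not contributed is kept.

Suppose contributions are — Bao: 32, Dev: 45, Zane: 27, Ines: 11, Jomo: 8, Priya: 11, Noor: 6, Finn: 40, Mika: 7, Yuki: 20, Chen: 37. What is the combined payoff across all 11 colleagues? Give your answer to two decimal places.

946.60 dollars

Total contributed: 32 + 45 + 27 + 11 + 8 + 11 + 6 + 40 + 7 + 20 + 37 = 244; total kept: 11 × 55 − 244 = 361.
The bonus pool pays out 2.4 × 244 = 585.60 in aggregate.
Group total = 361 + 585.60 = 946.60.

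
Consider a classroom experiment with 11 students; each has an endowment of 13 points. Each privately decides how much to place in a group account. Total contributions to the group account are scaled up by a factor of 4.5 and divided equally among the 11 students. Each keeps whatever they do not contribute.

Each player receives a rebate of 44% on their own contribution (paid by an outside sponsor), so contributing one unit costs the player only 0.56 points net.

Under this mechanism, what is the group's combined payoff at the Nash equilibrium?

143.00 points

The effective private return is (4.5/11) / 0.56 = 0.7305, which is still under 1, so the mechanism doesn't change anyone's dominant strategy: zero contribution.
Everyone keeps their endowment and the group total is 11 × 13 = 143.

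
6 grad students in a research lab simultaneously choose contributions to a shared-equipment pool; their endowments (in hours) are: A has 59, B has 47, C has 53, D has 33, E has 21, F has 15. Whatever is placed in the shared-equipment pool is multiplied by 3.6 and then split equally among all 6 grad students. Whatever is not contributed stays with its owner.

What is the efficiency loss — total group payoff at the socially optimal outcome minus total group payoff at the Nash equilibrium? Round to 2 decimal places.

The private return per contributed unit is 3.6/6 = 0.6000 < 1 for every player regardless of endowment, so the Nash equilibrium is zero contribution and the group total is Σ E_j = 59 + 47 + 53 + 33 + 21 + 15 = 228.
Each contributed unit returns 3.600 to the group, so the social optimum is full contribution by everyone: group total = 3.600 × 228 = 820.80.
Efficiency loss = (3.600 − 1) × 228 = 592.80.

592.80 hours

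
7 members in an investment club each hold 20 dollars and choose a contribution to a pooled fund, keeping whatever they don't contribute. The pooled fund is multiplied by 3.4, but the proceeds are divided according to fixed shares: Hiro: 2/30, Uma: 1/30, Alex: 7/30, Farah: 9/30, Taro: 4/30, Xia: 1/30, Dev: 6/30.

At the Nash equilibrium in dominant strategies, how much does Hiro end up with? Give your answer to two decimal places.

24.53 dollars

For player j, contributing a unit is worthwhile iff 3.4 × (j's share) ≥ 1, i.e. iff j's share is at least 0.2941.
The only share above 0.2941 is Farah's 9/30, contributing 20; the remaining 6 contribute 0. Total contributed: 20.
Hiro keeps 20 and receives 3.4 × 20 × 2/30 = 4.53 from the pooled fund, for a payoff of 24.53.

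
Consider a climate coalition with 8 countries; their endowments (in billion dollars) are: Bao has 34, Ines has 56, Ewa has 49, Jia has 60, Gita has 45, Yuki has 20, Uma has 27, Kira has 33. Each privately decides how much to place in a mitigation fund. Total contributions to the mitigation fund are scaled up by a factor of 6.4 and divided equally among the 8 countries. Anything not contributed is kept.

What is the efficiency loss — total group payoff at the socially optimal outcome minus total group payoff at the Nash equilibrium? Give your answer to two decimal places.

1749.60 billion dollars

The private return per contributed unit is 6.4/8 = 0.8000 < 1 for every player regardless of endowment, so the Nash equilibrium is zero contribution and the group total is Σ E_j = 34 + 56 + 49 + 60 + 45 + 20 + 27 + 33 = 324.
Each contributed unit returns 6.400 to the group, so the social optimum is full contribution by everyone: group total = 6.400 × 324 = 2073.60.
Efficiency loss = (6.400 − 1) × 324 = 1749.60.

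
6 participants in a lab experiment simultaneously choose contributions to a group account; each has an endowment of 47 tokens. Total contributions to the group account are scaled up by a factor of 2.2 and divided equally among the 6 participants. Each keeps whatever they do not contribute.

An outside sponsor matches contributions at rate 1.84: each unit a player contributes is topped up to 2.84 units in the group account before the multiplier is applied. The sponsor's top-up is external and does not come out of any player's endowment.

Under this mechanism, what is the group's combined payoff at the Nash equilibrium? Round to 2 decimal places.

1761.94 tokens

With the mechanism, a contributed unit returns 2.2 × 2.84 / 6 = 1.0413 per unit of net cost to the contributor — now above 1 — so contributing fully is weakly dominant for every player.
At the Nash equilibrium everyone contributes 47. Group total payoff = 2.2 × 2.84 × 282 = 1761.94.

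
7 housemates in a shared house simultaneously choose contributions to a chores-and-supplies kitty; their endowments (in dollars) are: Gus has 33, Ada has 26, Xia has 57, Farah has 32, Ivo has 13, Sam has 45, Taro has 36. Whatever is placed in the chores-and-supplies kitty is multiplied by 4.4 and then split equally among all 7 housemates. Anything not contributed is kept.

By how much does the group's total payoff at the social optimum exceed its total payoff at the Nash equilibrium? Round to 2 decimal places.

The private return per contributed unit is 4.4/7 = 0.6286 < 1 for every player regardless of endowment, so the Nash equilibrium is zero contribution and the group total is Σ E_j = 33 + 26 + 57 + 32 + 13 + 45 + 36 = 242.
Each contributed unit returns 4.400 to the group, so the social optimum is full contribution by everyone: group total = 4.400 × 242 = 1064.80.
Efficiency loss = (4.400 − 1) × 242 = 822.80.

822.80 dollars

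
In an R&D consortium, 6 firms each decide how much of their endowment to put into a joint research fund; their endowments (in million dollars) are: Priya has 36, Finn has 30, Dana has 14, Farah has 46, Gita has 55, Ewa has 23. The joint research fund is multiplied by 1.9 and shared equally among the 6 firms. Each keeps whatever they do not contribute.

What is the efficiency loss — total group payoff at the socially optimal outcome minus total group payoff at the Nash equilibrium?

The private return per contributed unit is 1.9/6 = 0.3167 < 1 for every player regardless of endowment, so the Nash equilibrium is zero contribution and the group total is Σ E_j = 36 + 30 + 14 + 46 + 55 + 23 = 204.
Each contributed unit returns 1.900 to the group, so the social optimum is full contribution by everyone: group total = 1.900 × 204 = 387.60.
Efficiency loss = (1.900 − 1) × 204 = 183.60.

183.60 million dollars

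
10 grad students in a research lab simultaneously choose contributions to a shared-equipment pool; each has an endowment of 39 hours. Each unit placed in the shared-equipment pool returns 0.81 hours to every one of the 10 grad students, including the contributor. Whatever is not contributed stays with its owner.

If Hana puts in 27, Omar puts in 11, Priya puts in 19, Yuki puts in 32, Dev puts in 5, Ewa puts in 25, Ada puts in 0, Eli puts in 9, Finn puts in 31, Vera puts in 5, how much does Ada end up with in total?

Total contributed: 27 + 11 + 19 + 32 + 5 + 25 + 0 + 9 + 31 + 5 = 164.
Each receives 0.81 × 164 = 132.84 from the shared-equipment pool.
Ada keeps 39 − 0 = 39, so Ada's payoff is 39 + 132.84 = 171.84.

171.84 hours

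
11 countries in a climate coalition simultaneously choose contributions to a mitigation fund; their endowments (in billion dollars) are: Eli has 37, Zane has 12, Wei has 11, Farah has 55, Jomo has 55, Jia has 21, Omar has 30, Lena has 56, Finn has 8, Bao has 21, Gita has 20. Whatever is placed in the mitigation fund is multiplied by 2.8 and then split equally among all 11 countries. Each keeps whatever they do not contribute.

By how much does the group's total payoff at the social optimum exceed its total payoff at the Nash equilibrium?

586.80 billion dollars

The private return per contributed unit is 2.8/11 = 0.2545 < 1 for every player regardless of endowment, so the Nash equilibrium is zero contribution and the group total is Σ E_j = 37 + 12 + 11 + 55 + 55 + 21 + 30 + 56 + 8 + 21 + 20 = 326.
Each contributed unit returns 2.800 to the group, so the social optimum is full contribution by everyone: group total = 2.800 × 326 = 912.80.
Efficiency loss = (2.800 − 1) × 326 = 586.80.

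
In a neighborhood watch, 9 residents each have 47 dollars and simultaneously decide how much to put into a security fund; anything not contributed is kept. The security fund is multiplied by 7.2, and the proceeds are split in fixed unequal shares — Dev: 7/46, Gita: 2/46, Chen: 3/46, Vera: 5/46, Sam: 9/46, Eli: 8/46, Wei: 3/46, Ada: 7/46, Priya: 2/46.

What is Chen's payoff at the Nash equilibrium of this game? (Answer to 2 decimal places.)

135.28 dollars

Player j's private return per contributed unit is 7.2 × (j's share). Contributing is weakly dominant for j when that share is at least 1/7.2 = 0.1389, and contributing 0 is dominant otherwise.
Dev, Sam, Eli and Ada are above the threshold, contributing 47 each; the remaining 5 contribute 0. Total contributed: 188.
Chen keeps 47 and receives 7.2 × 188 × 3/46 = 88.28 from the security fund, for a payoff of 135.28.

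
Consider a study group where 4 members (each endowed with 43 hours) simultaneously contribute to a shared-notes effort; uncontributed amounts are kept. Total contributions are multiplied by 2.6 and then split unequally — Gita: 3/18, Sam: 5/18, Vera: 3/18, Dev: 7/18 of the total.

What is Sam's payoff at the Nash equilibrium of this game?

74.06 hours

A player with share s gets back 2.6·s per unit contributed, so full contribution is dominant for anyone with s > 1/2.6 = 0.3846 and zero contribution is dominant for anyone below.
The only share above 0.3846 is Dev's 7/18, contributing 43; the remaining 3 contribute 0. Total contributed: 43.
Sam keeps 43 and receives 2.6 × 43 × 5/18 = 31.06 from the shared-notes effort, for a payoff of 74.06.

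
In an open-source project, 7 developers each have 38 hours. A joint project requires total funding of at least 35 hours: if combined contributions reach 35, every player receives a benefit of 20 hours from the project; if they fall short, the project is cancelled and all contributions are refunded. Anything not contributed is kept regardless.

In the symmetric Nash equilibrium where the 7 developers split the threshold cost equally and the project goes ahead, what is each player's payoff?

Equal share of the threshold: 35/7 = 5.
At this profile no one gains by cutting their contribution: any cut drops the total below 35, the project is cancelled, contributions are refunded, and the deviator ends with 38, which is less than 38 − 5 + 20 = 53. Contributing more than 5 just wastes the excess. So contributing exactly 5 is a best response.
Each player's payoff: 38 − 5 + 20 = 53.

53 hours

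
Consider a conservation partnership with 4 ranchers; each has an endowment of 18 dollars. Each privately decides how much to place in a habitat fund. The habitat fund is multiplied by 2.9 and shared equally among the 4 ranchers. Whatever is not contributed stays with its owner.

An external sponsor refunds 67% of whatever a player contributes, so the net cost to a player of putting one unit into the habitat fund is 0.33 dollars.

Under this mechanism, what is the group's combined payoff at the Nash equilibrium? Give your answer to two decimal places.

The effective private return per unit is now (2.9/4) / 0.33 = 2.1970 > 1, so every player's dominant strategy flips to full contribution.
At the Nash equilibrium everyone contributes 18. Group total payoff = 4 × (18 × 0.67 + 2.9 × 18) = 257.04.

257.04 dollars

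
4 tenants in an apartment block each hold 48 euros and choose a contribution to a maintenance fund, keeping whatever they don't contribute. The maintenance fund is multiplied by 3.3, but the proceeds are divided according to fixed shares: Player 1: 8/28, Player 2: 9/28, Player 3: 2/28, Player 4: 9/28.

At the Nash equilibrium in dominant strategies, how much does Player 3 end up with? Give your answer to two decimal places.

Each unit j contributes comes back to j as 3.3 × (j's share), so j prefers to contribute only if that share exceeds 1/3.3 = 0.3030; otherwise keeping the unit dominates.
Player 2 and Player 4 are above the threshold, contributing 48 each; the remaining 2 contribute 0. Total contributed: 96.
Player 3 keeps 48 and receives 3.3 × 96 × 2/28 = 22.63 from the maintenance fund, for a payoff of 70.63.

70.63 euros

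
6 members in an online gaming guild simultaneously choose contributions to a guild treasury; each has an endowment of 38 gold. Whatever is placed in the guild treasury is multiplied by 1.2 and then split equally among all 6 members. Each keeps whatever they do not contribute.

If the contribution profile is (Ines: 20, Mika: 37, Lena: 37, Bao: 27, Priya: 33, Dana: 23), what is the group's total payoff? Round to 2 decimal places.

Total contributed: 20 + 37 + 37 + 27 + 33 + 23 = 177; total kept: 6 × 38 − 177 = 51.
The guild treasury pays out 1.2 × 177 = 212.40 in aggregate.
Group total = 51 + 212.40 = 263.40.

263.40 gold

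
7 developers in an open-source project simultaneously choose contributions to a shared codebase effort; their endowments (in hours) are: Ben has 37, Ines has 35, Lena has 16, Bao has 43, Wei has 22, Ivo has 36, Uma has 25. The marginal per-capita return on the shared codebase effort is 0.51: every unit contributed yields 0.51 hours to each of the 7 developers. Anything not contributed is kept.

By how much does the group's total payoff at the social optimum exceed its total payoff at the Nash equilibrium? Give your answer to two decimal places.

549.98 hours

The private return per contributed unit is 0.51 < 1 for everyone, so the Nash equilibrium is zero contribution and the group total is Σ E_j = 37 + 35 + 16 + 43 + 22 + 36 + 25 = 214.
Each contributed unit returns 3.570 to the group, so the social optimum is full contribution by everyone: group total = 3.570 × 214 = 763.98.
Efficiency loss = (3.570 − 1) × 214 = 549.98.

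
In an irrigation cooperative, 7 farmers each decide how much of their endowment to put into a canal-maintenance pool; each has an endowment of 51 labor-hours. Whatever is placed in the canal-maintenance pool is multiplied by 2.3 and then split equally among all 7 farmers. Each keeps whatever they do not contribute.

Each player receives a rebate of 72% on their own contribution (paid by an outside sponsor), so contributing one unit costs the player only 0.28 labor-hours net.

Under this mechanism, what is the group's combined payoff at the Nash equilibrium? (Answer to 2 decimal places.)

Under the mechanism each unit contributed yields (2.3/7) / 0.28 = 1.1735 back to its contributor per unit of net cost, which exceeds 1, making full contribution the dominant choice for everyone.
At the Nash equilibrium everyone contributes 51. Group total payoff = 7 × (51 × 0.72 + 2.3 × 51) = 1078.14.

1078.14 labor-hours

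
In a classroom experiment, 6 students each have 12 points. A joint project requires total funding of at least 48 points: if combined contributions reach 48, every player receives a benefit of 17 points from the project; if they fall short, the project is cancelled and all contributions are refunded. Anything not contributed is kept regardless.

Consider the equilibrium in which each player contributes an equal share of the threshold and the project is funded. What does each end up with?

21 points

Equal share of the threshold: 48/6 = 8.
At this profile no one gains by cutting their contribution: any cut drops the total below 48, the project is cancelled, contributions are refunded, and the deviator ends with 12, which is less than 12 − 8 + 17 = 21. Contributing more than 8 just wastes the excess. So contributing exactly 8 is a best response.
Each player's payoff: 12 − 8 + 17 = 21.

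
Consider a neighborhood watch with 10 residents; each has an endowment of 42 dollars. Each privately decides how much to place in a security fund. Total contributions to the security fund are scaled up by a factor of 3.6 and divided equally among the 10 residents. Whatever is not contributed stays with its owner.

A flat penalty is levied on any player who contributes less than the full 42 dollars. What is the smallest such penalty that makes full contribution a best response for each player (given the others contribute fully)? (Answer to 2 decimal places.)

26.88 dollars

Given the others contribute fully, the best deviation is to contribute 0 (any partial contribution still incurs the fine and gives up units whose private return 0.3600 is below 1).
Deviating from 42 to 0 saves 42 dollars but forfeits the deviator's share of the drop in the security fund: 3.6/10 × 42 = 15.12.
So the deviation gain is 42 − 15.12 = 26.88, and the fine must be at least 26.88 dollars to wipe it out.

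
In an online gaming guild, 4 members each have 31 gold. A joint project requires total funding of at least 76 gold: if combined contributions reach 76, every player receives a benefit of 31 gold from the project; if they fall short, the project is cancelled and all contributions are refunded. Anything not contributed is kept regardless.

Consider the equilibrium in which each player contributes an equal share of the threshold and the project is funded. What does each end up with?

Equal share of the threshold: 76/4 = 19.
At this profile no one gains by cutting their contribution: any cut drops the total below 76, the project is cancelled, contributions are refunded, and the deviator ends with 31, which is less than 31 − 19 + 31 = 43. Contributing more than 19 just wastes the excess. So contributing exactly 19 is a best response.
Each player's payoff: 31 − 19 + 31 = 43.

43 gold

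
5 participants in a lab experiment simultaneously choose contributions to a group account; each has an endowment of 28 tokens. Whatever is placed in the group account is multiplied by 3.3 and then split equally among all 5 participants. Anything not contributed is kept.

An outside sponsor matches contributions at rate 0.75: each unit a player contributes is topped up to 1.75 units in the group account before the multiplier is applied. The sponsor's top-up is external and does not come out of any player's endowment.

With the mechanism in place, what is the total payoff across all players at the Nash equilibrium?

808.50 tokens

With the mechanism, a contributed unit returns 3.3 × 1.75 / 5 = 1.1550 per unit of net cost to the contributor — now above 1 — so contributing fully is weakly dominant for every player.
At the Nash equilibrium everyone contributes 28. Group total payoff = 3.3 × 1.75 × 140 = 808.50.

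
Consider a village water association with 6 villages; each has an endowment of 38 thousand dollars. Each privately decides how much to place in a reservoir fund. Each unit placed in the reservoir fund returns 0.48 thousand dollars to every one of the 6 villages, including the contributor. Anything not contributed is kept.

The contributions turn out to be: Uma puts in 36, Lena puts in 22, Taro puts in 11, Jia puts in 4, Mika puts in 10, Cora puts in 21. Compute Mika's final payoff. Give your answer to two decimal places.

77.92 thousand dollars

Total contributed: 36 + 22 + 11 + 4 + 10 + 21 = 104.
Each receives 0.48 × 104 = 49.92 from the reservoir fund.
Mika keeps 38 − 10 = 28, so Mika's payoff is 28 + 49.92 = 77.92.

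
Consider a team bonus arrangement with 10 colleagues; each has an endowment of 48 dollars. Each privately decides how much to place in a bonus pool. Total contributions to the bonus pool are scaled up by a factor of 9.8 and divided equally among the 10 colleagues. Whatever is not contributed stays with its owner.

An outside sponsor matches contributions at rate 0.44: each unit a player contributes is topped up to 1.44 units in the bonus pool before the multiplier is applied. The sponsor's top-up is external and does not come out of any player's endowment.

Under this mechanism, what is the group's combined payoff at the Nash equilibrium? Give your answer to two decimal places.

6773.76 dollars

The effective private return per unit is now 9.8 × 1.44 / 10 = 1.4112 > 1, so every player's dominant strategy flips to full contribution.
So the Nash equilibrium is full contribution by all 10; the group earns 9.8 × 1.44 × 480 = 6773.76.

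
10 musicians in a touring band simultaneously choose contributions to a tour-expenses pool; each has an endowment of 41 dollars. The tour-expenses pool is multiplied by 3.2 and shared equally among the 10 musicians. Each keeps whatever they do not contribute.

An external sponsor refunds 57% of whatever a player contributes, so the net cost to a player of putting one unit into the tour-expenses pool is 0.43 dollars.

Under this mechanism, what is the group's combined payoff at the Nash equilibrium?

Even with the mechanism, each unit contributed returns only (3.2/10) / 0.43 = 0.7442 per unit of net cost, so contributing nothing is still dominant.
Everyone keeps their endowment and the group total is 10 × 41 = 410.

410.00 dollars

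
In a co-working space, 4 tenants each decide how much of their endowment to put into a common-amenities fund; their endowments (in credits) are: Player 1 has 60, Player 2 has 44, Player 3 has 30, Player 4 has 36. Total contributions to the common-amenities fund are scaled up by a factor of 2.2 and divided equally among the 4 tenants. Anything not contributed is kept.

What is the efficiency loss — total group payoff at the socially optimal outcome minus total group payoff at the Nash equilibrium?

204.00 credits

The private return per contributed unit is 2.2/4 = 0.5500 < 1 for every player regardless of endowment, so the Nash equilibrium is zero contribution and the group total is Σ E_j = 60 + 44 + 30 + 36 = 170.
Each contributed unit returns 2.200 to the group, so the social optimum is full contribution by everyone: group total = 2.200 × 170 = 374.00.
Efficiency loss = (2.200 − 1) × 170 = 204.00.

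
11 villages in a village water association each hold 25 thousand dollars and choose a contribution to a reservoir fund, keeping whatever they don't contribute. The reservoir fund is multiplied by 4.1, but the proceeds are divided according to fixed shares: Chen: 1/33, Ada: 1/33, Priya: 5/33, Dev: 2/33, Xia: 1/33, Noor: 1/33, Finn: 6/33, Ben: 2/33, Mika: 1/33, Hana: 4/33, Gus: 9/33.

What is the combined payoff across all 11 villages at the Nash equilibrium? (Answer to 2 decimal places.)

Each unit j contributes comes back to j as 4.1 × (j's share), so j prefers to contribute only if that share exceeds 1/4.1 = 0.2439; otherwise keeping the unit dominates.
Gus alone (share 9/33) is above the threshold, contributing 25; the remaining 10 contribute 0. Total contributed: 25.
The reservoir fund pays out 4.1 × 25 = 102.50 in total (split across the unequal shares, but the aggregate is all that matters for the group sum).
The 10 free-riders keep 25 each, adding 250. Group total = 250 + 102.50 = 352.50.

352.50 thousand dollars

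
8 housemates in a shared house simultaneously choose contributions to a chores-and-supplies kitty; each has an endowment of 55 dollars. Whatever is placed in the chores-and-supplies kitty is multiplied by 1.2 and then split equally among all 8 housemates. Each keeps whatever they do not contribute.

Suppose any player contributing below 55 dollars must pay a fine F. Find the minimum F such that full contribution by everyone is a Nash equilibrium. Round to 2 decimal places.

Given the others contribute fully, the best deviation is to contribute 0 (any partial contribution still incurs the fine and gives up units whose private return 0.1500 is below 1).
Deviating from 55 to 0 saves 55 dollars but forfeits the deviator's share of the drop in the chores-and-supplies kitty: 1.2/8 × 55 = 8.25.
So the deviation gain is 55 − 8.25 = 46.75, and the fine must be at least 46.75 dollars to wipe it out.

46.75 dollars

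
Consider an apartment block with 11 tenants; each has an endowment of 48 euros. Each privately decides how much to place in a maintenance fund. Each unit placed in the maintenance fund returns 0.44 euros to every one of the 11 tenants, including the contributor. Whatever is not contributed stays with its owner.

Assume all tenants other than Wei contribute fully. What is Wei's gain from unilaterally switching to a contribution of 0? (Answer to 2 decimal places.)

Switching from a contribution of 48 to 0 lets Wei keep an extra 48 euros, but lowers the maintenance fund by 48, which costs Wei their own share of that drop: 0.44 × 48 = 21.12.
Net gain = 48 − 21.12 = 26.88. The private return per contributed unit (0.44) is below 1, so free-riding is indeed the best response regardless of what the others do.

26.88 euros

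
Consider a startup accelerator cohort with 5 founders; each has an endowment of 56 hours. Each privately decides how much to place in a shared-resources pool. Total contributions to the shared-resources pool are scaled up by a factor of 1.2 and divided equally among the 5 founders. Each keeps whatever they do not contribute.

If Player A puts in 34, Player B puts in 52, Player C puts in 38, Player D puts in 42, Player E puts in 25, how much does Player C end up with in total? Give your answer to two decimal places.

Total contributed: 34 + 52 + 38 + 42 + 25 = 191.
Each receives 1.2 × 191 / 5 = 45.84 from the shared-resources pool.
Player C keeps 56 − 38 = 18, so Player C's payoff is 18 + 45.84 = 63.84.

63.84 hours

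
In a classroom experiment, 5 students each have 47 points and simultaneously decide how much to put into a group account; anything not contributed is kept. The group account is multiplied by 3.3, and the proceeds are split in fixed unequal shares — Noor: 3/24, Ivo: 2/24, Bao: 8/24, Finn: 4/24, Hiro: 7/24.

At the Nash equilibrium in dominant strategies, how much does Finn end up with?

A player with share s gets back 3.3·s per unit contributed, so full contribution is dominant for anyone with s > 1/3.3 = 0.3030 and zero contribution is dominant for anyone below.
Only Bao (8/24) clears that bar, contributing 47; the remaining 4 contribute 0. Total contributed: 47.
Finn keeps 47 and receives 3.3 × 47 × 4/24 = 25.85 from the group account, for a payoff of 72.85.

72.85 points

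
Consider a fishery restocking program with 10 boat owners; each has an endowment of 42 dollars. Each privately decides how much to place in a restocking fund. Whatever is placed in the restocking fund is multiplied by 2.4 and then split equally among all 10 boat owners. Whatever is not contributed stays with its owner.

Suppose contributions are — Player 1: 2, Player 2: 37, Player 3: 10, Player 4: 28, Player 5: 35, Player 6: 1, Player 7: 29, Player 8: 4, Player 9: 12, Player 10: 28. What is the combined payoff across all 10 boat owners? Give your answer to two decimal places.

Total contributed: 2 + 37 + 10 + 28 + 35 + 1 + 29 + 4 + 12 + 28 = 186; total kept: 10 × 42 − 186 = 234.
The restocking fund pays out 2.4 × 186 = 446.40 in aggregate.
Group total = 234 + 446.40 = 680.40.

680.40 dollars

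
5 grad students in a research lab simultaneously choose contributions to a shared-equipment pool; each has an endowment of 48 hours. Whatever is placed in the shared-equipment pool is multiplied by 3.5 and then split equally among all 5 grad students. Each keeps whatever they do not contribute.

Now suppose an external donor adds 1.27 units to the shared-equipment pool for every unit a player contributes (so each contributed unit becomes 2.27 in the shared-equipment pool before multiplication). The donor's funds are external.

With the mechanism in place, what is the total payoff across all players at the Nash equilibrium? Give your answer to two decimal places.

With the mechanism, a contributed unit returns 3.5 × 2.27 / 5 = 1.5890 per unit of net cost to the contributor — now above 1 — so contributing fully is weakly dominant for every player.
At the Nash equilibrium everyone contributes 48. Group total payoff = 3.5 × 2.27 × 240 = 1906.80.

1906.80 hours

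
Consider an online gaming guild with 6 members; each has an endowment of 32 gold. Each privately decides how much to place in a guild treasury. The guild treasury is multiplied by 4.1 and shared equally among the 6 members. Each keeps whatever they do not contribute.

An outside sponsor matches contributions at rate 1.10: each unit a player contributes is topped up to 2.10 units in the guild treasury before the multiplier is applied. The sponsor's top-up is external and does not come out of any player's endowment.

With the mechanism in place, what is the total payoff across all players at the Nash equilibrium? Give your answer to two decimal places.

1653.12 gold

Under the mechanism each unit contributed yields 4.1 × 2.10 / 6 = 1.4350 back to its contributor per unit of net cost, which exceeds 1, making full contribution the dominant choice for everyone.
At the Nash equilibrium everyone contributes 32. Group total payoff = 4.1 × 2.10 × 192 = 1653.12.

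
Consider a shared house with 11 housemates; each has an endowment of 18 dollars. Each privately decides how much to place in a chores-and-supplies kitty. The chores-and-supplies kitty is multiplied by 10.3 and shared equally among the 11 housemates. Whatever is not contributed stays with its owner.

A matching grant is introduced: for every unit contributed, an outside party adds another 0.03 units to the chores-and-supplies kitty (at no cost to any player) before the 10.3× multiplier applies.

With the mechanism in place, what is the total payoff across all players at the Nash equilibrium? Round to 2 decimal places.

198.00 dollars

The effective private return is 10.3 × 1.03 / 11 = 0.9645, which is still under 1, so the mechanism doesn't change anyone's dominant strategy: zero contribution.
At the Nash equilibrium no one contributes; group total payoff = 11 × 18 = 198.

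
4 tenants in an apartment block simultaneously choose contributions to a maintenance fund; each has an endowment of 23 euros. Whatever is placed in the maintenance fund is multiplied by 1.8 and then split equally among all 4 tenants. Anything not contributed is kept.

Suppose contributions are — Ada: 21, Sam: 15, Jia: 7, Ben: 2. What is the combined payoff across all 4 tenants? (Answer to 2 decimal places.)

128.00 euros

Total contributed: 21 + 15 + 7 + 2 = 45; total kept: 4 × 23 − 45 = 47.
The maintenance fund pays out 1.8 × 45 = 81.00 in aggregate.
Group total = 47 + 81.00 = 128.00.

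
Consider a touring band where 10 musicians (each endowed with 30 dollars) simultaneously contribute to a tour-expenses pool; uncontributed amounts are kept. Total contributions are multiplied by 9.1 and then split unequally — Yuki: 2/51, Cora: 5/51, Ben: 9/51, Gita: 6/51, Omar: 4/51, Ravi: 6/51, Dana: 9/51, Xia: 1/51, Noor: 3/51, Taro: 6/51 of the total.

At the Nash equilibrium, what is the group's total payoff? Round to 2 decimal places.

Player j's private return per contributed unit is 9.1 × (j's share). Contributing is weakly dominant for j when that share is at least 1/9.1 = 0.1099, and contributing 0 is dominant otherwise.
The shares above 0.1099 belong to Ben, Gita, Ravi, Dana and Taro, contributing 30 each; the remaining 5 contribute 0. Total contributed: 150.
The tour-expenses pool pays out 9.1 × 150 = 1365.00 in total (split across the unequal shares, but the aggregate is all that matters for the group sum).
The 5 free-riders keep 30 each, adding 150. Group total = 150 + 1365.00 = 1515.00.

1515.00 dollars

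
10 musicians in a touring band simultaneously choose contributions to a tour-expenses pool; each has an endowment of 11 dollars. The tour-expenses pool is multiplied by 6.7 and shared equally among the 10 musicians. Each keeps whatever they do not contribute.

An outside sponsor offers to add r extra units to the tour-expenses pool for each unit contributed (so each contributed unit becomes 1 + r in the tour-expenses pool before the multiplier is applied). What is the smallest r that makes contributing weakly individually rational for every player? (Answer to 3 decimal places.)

0.493

With matching at rate r, one contributed unit becomes (1 + r) in the tour-expenses pool and returns 6.7 × (1 + r) / 10 to the contributor.
Setting this equal to 1: 1 + r = 10/6.7 = 1.4925.
So the minimum matching rate is r = 1.4925 − 1 = 0.493.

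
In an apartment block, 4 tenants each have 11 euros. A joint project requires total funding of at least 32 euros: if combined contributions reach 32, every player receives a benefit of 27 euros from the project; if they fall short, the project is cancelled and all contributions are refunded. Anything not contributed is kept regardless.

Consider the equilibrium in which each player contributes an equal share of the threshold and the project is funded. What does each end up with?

Equal share of the threshold: 32/4 = 8.
At this profile no one gains by cutting their contribution: any cut drops the total below 32, the project is cancelled, contributions are refunded, and the deviator ends with 11, which is less than 11 − 8 + 27 = 30. Contributing more than 8 just wastes the excess. So contributing exactly 8 is a best response.
Each player's payoff: 11 − 8 + 27 = 30.

30 euros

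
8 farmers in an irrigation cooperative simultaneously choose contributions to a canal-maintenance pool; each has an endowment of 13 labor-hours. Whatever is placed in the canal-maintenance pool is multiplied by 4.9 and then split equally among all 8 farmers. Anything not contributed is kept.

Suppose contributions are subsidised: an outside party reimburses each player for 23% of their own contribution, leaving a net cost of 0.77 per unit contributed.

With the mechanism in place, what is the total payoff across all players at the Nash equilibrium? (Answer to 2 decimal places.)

104.00 labor-hours

Even with the mechanism, each unit contributed returns only (4.9/8) / 0.77 = 0.7955 per unit of net cost, so contributing nothing is still dominant.
Everyone keeps their endowment and the group total is 8 × 13 = 104.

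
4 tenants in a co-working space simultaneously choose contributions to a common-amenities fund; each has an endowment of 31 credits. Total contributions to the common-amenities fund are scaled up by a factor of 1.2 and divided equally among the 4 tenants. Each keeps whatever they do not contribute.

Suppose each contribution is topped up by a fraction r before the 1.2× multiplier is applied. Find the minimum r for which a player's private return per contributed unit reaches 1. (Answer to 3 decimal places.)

2.333

With matching at rate r, one contributed unit becomes (1 + r) in the common-amenities fund and returns 1.2 × (1 + r) / 4 to the contributor.
Setting this equal to 1: 1 + r = 4/1.2 = 3.3333.
So the minimum matching rate is r = 3.3333 − 1 = 2.333.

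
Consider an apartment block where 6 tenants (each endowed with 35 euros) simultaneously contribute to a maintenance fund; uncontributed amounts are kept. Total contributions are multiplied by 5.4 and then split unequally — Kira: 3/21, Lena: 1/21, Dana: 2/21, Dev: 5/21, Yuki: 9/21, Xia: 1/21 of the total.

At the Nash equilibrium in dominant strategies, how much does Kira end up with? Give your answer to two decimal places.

Player j's private return per contributed unit is 5.4 × (j's share). Contributing is weakly dominant for j when that share is at least 1/5.4 = 0.1852, and contributing 0 is dominant otherwise.
Dev and Yuki are above the threshold, contributing 35 each; the remaining 4 contribute 0. Total contributed: 70.
Kira keeps 35 and receives 5.4 × 70 × 3/21 = 54.00 from the maintenance fund, for a payoff of 89.00.

89.00 euros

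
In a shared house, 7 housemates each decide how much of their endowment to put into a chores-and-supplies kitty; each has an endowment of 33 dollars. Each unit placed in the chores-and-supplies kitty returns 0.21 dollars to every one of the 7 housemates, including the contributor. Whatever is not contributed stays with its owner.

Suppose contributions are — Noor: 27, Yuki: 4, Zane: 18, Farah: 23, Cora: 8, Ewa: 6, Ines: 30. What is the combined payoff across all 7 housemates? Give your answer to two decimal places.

285.52 dollars

Total contributed: 27 + 4 + 18 + 23 + 8 + 6 + 30 = 116; total kept: 7 × 33 − 116 = 115.
The chores-and-supplies kitty pays out 0.21 × 7 × 116 = 170.52 in aggregate.
Group total = 115 + 170.52 = 285.52.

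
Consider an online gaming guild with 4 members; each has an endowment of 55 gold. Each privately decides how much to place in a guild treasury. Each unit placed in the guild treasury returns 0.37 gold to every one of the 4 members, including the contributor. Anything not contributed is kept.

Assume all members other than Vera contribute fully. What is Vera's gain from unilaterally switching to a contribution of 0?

Switching from a contribution of 55 to 0 lets Vera keep an extra 55 gold, but lowers the guild treasury by 55, which costs Vera their own share of that drop: 0.37 × 55 = 20.35.
Net gain = 55 − 20.35 = 34.65. The private return per contributed unit (0.37) is below 1, so free-riding is indeed the best response regardless of what the others do.

34.65 gold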